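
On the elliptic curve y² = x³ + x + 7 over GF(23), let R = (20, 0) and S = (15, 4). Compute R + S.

(20, 0) + (15, 4). λ = (4 - 0)/(15 - 20) ≡ 4/18 mod 23. 18⁻¹ ≡ 9 (mod 23) since 18·9 = 162 ≡ 1, so λ ≡ 13.
  x = λ² - 20 - 15 = 169 - 35 ≡ 19; y = λ·(20 - 19) - 0 ≡ 13. → (19, 13)

(19, 13)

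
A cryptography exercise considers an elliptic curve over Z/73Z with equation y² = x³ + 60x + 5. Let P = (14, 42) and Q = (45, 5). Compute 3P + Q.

First 3P:
Repeated addition: build up to 3P.
2P: tangent at (14, 42): λ = (3·14² + 60)/(2·42) ≡ 64/11. 11⁻¹ ≡ 20 (mod 73), so λ ≡ 64·20 ≡ 39.
  x = λ² - 14 - 14 = 1521 - 28 ≡ 33; y = λ·(14 - 33) - 42 ≡ 20. → (33, 20)
3P: (33, 20) + (14, 42). λ = (42 - 20)/(14 - 33) ≡ 22/54 mod 73. 54⁻¹ ≡ 23 (mod 73) since 54·23 = 1242 ≡ 1, so λ ≡ 68.
  x = λ² - 33 - 14 = 4624 - 47 ≡ 51; y = λ·(33 - 51) - 20 ≡ 70. → (51, 70)
3P = (51, 70).
Finally 3P + Q:
(51, 70) + (45, 5). λ = (5 - 70)/(45 - 51) ≡ 8/67 mod 73. 67⁻¹ ≡ 12 (mod 73) since 67·12 = 804 ≡ 1, so λ ≡ 23.
  x = λ² - 51 - 45 = 529 - 96 ≡ 68; y = λ·(51 - 68) - 70 ≡ 50. → (68, 50)

(68, 50)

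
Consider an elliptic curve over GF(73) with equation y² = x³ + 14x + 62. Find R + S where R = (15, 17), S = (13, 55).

(15, 17) + (13, 55). λ = (55 - 17)/(13 - 15) ≡ 38/71 mod 73. 71⁻¹ ≡ 36 (mod 73), so λ ≡ 54.
  x = λ² - 15 - 13 = 2916 - 28 ≡ 41; y = λ·(15 - 41) - 17 ≡ 39. → (41, 39)

(41, 39)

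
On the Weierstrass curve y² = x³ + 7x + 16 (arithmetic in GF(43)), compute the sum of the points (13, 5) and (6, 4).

(17, 19)

(13, 5) + (6, 4). λ = (4 - 5)/(6 - 13) ≡ 42/36 mod 43. 36⁻¹ ≡ 6 (mod 43) since 36·6 = 216 ≡ 1, so λ ≡ 37.
  x = λ² - 13 - 6 = 1369 - 19 ≡ 17; y = λ·(13 - 17) - 5 ≡ 19. → (17, 19)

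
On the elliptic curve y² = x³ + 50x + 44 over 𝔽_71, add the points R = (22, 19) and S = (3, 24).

(22, 19) + (3, 24). λ = (24 - 19)/(3 - 22) ≡ 5/52 mod 71. 52⁻¹ ≡ 56 (mod 71), so λ ≡ 67.
  x = λ² - 22 - 3 = 4489 - 25 ≡ 62; y = λ·(22 - 62) - 19 ≡ 70. → (62, 70)

(62, 70)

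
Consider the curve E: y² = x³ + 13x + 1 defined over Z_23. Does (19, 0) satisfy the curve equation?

y² = 0² ≡ 0; x³ + 13x + 1 = 7107 ≡ 0 (mod 23). 0 = 0.

yes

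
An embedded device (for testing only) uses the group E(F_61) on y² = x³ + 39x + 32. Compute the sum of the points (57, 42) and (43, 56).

(23, 46)

(57, 42) + (43, 56). λ = (56 - 42)/(43 - 57) ≡ 14/47 mod 61. 47⁻¹ ≡ 13 (mod 61) since 47·13 = 611 ≡ 1, so λ ≡ 60.
  x = λ² - 57 - 43 = 3600 - 100 ≡ 23; y = λ·(57 - 23) - 42 ≡ 46. → (23, 46)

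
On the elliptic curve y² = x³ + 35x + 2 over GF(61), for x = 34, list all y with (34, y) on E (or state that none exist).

x³ + 35x + 2 = 40496 ≡ 53 (mod 61).
53 is a non-residue mod 61; no y exists.

none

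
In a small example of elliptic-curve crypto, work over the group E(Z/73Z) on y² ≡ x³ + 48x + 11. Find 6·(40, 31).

(48, 7)

Write P = (40, 31).
Repeated addition: build up to 6P.
2P: tangent at (40, 31): λ = (3·40² + 48)/(2·31) ≡ 30/62. 62⁻¹ ≡ 53 (mod 73), so λ ≡ 30·53 ≡ 57.
  x = λ² - 40 - 40 = 3249 - 80 ≡ 30; y = λ·(40 - 30) - 31 ≡ 28. → (30, 28)
3P: (30, 28) + (40, 31). λ = (31 - 28)/(40 - 30) ≡ 3/10 mod 73. 10⁻¹ ≡ 22 (mod 73) since 10·22 = 220 ≡ 1, so λ ≡ 66.
  x = λ² - 30 - 40 = 4356 - 70 ≡ 52; y = λ·(30 - 52) - 28 ≡ 53. → (52, 53)
4P: (52, 53) + (40, 31). λ = (31 - 53)/(40 - 52) ≡ 51/61 mod 73. 61⁻¹ ≡ 6 (mod 73) since 61·6 = 366 ≡ 1, so λ ≡ 14.
  x = λ² - 52 - 40 = 196 - 92 ≡ 31; y = λ·(52 - 31) - 53 ≡ 22. → (31, 22)
5P: (31, 22) + (40, 31). λ = (31 - 22)/(40 - 31) ≡ 9/9 mod 73. 9⁻¹ ≡ 65 (mod 73), so λ ≡ 1.
  x = λ² - 31 - 40 = 1 - 71 ≡ 3; y = λ·(31 - 3) - 22 ≡ 6. → (3, 6)
6P: (3, 6) + (40, 31). λ = (31 - 6)/(40 - 3) ≡ 25/37 mod 73. 37⁻¹ ≡ 2 (mod 73), so λ ≡ 50.
  x = λ² - 3 - 40 = 2500 - 43 ≡ 48; y = λ·(3 - 48) - 6 ≡ 7. → (48, 7)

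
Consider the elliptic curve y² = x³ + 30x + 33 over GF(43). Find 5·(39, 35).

Write Q = (39, 35).
Repeated addition: build up to 5Q.
2Q: tangent at (39, 35): λ = (3·39² + 30)/(2·35) ≡ 35/27. 27⁻¹ ≡ 8 (mod 43), so λ ≡ 35·8 ≡ 22.
  x = λ² - 39 - 39 = 484 - 78 ≡ 19; y = λ·(39 - 19) - 35 ≡ 18. → (19, 18)
3Q: (19, 18) + (39, 35). λ = (35 - 18)/(39 - 19) ≡ 17/20 mod 43. 20⁻¹ ≡ 28 (mod 43), so λ ≡ 3.
  x = λ² - 19 - 39 = 9 - 58 ≡ 37; y = λ·(19 - 37) - 18 ≡ 14. → (37, 14)
4Q: (37, 14) + (39, 35). λ = (35 - 14)/(39 - 37) ≡ 21/2 mod 43. 2⁻¹ ≡ 22 (mod 43), so λ ≡ 32.
  x = λ² - 37 - 39 = 1024 - 76 ≡ 2; y = λ·(37 - 2) - 14 ≡ 31. → (2, 31)
5Q: (2, 31) + (39, 35). λ = (35 - 31)/(39 - 2) ≡ 4/37 mod 43. 37⁻¹ ≡ 7 (mod 43) since 37·7 = 259 ≡ 1, so λ ≡ 28.
  x = λ² - 2 - 39 = 784 - 41 ≡ 12; y = λ·(2 - 12) - 31 ≡ 33. → (12, 33)

(12, 33)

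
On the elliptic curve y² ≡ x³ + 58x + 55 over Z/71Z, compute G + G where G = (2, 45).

tangent at (2, 45): λ = (3·2² + 58)/(2·45) ≡ 70/19. 19⁻¹ ≡ 15 (mod 71), so λ ≡ 70·15 ≡ 56.
  x = λ² - 2 - 2 = 3136 - 4 ≡ 8; y = λ·(2 - 8) - 45 ≡ 45. → (8, 45)

(8, 45)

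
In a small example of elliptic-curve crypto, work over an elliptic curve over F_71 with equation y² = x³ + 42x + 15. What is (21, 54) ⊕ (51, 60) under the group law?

(53, 39)

(21, 54) + (51, 60). λ = (60 - 54)/(51 - 21) ≡ 6/30 mod 71. 30⁻¹ ≡ 45 (mod 71), so λ ≡ 57.
  x = λ² - 21 - 51 = 3249 - 72 ≡ 53; y = λ·(21 - 53) - 54 ≡ 39. → (53, 39)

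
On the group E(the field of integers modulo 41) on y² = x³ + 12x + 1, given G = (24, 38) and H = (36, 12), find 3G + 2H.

(0, 1)

First 3G:
Repeated addition: build up to 3G.
2G: tangent at (24, 38): λ = (3·24² + 12)/(2·38) ≡ 18/35. 35⁻¹ ≡ 34 (mod 41), so λ ≡ 18·34 ≡ 38.
  x = λ² - 24 - 24 = 1444 - 48 ≡ 2; y = λ·(24 - 2) - 38 ≡ 19. → (2, 19)
3G: (2, 19) + (24, 38). λ = (38 - 19)/(24 - 2) ≡ 19/22 mod 41. 22⁻¹ ≡ 28 (mod 41) since 22·28 = 616 ≡ 1, so λ ≡ 40.
  x = λ² - 2 - 24 = 1600 - 26 ≡ 16; y = λ·(2 - 16) - 19 ≡ 36. → (16, 36)
3G = (16, 36).
Next 2H:
Repeated addition: build up to 2H.
2H: tangent at (36, 12): λ = (3·36² + 12)/(2·12) ≡ 5/24. 24⁻¹ ≡ 12 (mod 41), so λ ≡ 5·12 ≡ 19.
  x = λ² - 36 - 36 = 361 - 72 ≡ 2; y = λ·(36 - 2) - 12 ≡ 19. → (2, 19)
2H = (2, 19).
Finally 3G + 2H:
(16, 36) + (2, 19). λ = (19 - 36)/(2 - 16) ≡ 24/27 mod 41. 27⁻¹ ≡ 38 (mod 41), so λ ≡ 10.
  x = λ² - 16 - 2 = 100 - 18 ≡ 0; y = λ·(16 - 0) - 36 ≡ 1. → (0, 1)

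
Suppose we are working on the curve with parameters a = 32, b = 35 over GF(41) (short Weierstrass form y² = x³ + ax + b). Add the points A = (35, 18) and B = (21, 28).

(35, 18) + (21, 28). λ = (28 - 18)/(21 - 35) ≡ 10/27 mod 41. 27⁻¹ ≡ 38 (mod 41) since 27·38 = 1026 ≡ 1, so λ ≡ 11.
  x = λ² - 35 - 21 = 121 - 56 ≡ 24; y = λ·(35 - 24) - 18 ≡ 21. → (24, 21)

(24, 21)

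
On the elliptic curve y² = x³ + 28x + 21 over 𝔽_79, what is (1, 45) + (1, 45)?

(19, 12)

tangent at (1, 45): λ = (3·1² + 28)/(2·45) ≡ 31/11. 11⁻¹ ≡ 36 (mod 79) since 11·36 = 396 ≡ 1, so λ ≡ 31·36 ≡ 10.
  x = λ² - 1 - 1 = 100 - 2 ≡ 19; y = λ·(1 - 19) - 45 ≡ 12. → (19, 12)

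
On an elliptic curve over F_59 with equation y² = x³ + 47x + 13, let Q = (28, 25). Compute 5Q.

(50, 10)

Double-and-add on 5 = (101)₂. Start with Q = (28, 25) for the leading 1-bit.
double: tangent at (28, 25): λ = (3·28² + 47)/(2·25) ≡ 39/50. 50⁻¹ ≡ 13 (mod 59) since 50·13 = 650 ≡ 1, so λ ≡ 39·13 ≡ 35.
  x = λ² - 28 - 28 = 1225 - 56 ≡ 48; y = λ·(28 - 48) - 25 ≡ 42. → (48, 42)
double: tangent at (48, 42): λ = (3·48² + 47)/(2·42) ≡ 56/25. 25⁻¹ ≡ 26 (mod 59) since 25·26 = 650 ≡ 1, so λ ≡ 56·26 ≡ 40.
  x = λ² - 48 - 48 = 1600 - 96 ≡ 29; y = λ·(48 - 29) - 42 ≡ 10. → (29, 10)
add Q: (29, 10) + (28, 25). λ = (25 - 10)/(28 - 29) ≡ 15/58 mod 59. 58⁻¹ ≡ 58 (mod 59), so λ ≡ 44.
  x = λ² - 29 - 28 = 1936 - 57 ≡ 50; y = λ·(29 - 50) - 10 ≡ 10. → (50, 10)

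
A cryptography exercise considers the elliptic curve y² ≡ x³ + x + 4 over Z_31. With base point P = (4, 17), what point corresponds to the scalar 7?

(2, 13)

Double-and-add on 7 = (111)₂. Start with P = (4, 17) for the leading 1-bit.
double: tangent at (4, 17): λ = (3·4² + 1)/(2·17) ≡ 18/3. 3⁻¹ ≡ 21 (mod 31), so λ ≡ 18·21 ≡ 6.
  x = λ² - 4 - 4 = 36 - 8 ≡ 28; y = λ·(4 - 28) - 17 ≡ 25. → (28, 25)
add P: (28, 25) + (4, 17). λ = (17 - 25)/(4 - 28) ≡ 23/7 mod 31. 7⁻¹ ≡ 9 (mod 31), so λ ≡ 21.
  x = λ² - 28 - 4 = 441 - 32 ≡ 6; y = λ·(28 - 6) - 25 ≡ 3. → (6, 3)
double: tangent at (6, 3): λ = (3·6² + 1)/(2·3) ≡ 16/6. 6⁻¹ ≡ 26 (mod 31), so λ ≡ 16·26 ≡ 13.
  x = λ² - 6 - 6 = 169 - 12 ≡ 2; y = λ·(6 - 2) - 3 ≡ 18. → (2, 18)
add P: (2, 18) + (4, 17). λ = (17 - 18)/(4 - 2) ≡ 30/2 mod 31. 2⁻¹ ≡ 16 (mod 31), so λ ≡ 15.
  x = λ² - 2 - 4 = 225 - 6 ≡ 2; y = λ·(2 - 2) - 18 ≡ 13. → (2, 13)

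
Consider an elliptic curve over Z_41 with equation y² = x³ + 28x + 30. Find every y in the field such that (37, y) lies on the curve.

10, 31

x³ + 28x + 30 = 51719 ≡ 18 (mod 41).
Square roots of 18 mod 41: 10 and 31 (since 10² = 100 ≡ 18).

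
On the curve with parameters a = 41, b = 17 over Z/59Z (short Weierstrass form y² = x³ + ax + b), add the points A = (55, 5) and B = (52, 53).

(31, 24)

(55, 5) + (52, 53). λ = (53 - 5)/(52 - 55) ≡ 48/56 mod 59. 56⁻¹ ≡ 39 (mod 59), so λ ≡ 43.
  x = λ² - 55 - 52 = 1849 - 107 ≡ 31; y = λ·(55 - 31) - 5 ≡ 24. → (31, 24)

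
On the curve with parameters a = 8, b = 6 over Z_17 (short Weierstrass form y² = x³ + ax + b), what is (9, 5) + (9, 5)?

tangent at (9, 5): λ = (3·9² + 8)/(2·5) ≡ 13/10. 10⁻¹ ≡ 12 (mod 17), so λ ≡ 13·12 ≡ 3.
  x = λ² - 9 - 9 = 9 - 18 ≡ 8; y = λ·(9 - 8) - 5 ≡ 15. → (8, 15)

(8, 15)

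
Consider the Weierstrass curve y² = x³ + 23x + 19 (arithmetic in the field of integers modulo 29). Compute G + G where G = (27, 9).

tangent at (27, 9): λ = (3·27² + 23)/(2·9) ≡ 6/18. 18⁻¹ ≡ 21 (mod 29), so λ ≡ 6·21 ≡ 10.
  x = λ² - 27 - 27 = 100 - 54 ≡ 17; y = λ·(27 - 17) - 9 ≡ 4. → (17, 4)

(17, 4)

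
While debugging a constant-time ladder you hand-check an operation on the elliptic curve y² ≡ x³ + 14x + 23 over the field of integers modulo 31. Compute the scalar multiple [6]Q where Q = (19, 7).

Repeated addition: build up to 6Q.
2Q: tangent at (19, 7): λ = (3·19² + 14)/(2·7) ≡ 12/14. 14⁻¹ ≡ 20 (mod 31) since 14·20 = 280 ≡ 1, so λ ≡ 12·20 ≡ 23.
  x = λ² - 19 - 19 = 529 - 38 ≡ 26; y = λ·(19 - 26) - 7 ≡ 18. → (26, 18)
3Q: (26, 18) + (19, 7). λ = (7 - 18)/(19 - 26) ≡ 20/24 mod 31. 24⁻¹ ≡ 22 (mod 31), so λ ≡ 6.
  x = λ² - 26 - 19 = 36 - 45 ≡ 22; y = λ·(26 - 22) - 18 ≡ 6. → (22, 6)
4Q: (22, 6) + (19, 7). λ = (7 - 6)/(19 - 22) ≡ 1/28 mod 31. 28⁻¹ ≡ 10 (mod 31), so λ ≡ 10.
  x = λ² - 22 - 19 = 100 - 41 ≡ 28; y = λ·(22 - 28) - 6 ≡ 27. → (28, 27)
5Q: (28, 27) + (19, 7). λ = (7 - 27)/(19 - 28) ≡ 11/22 mod 31. 22⁻¹ ≡ 24 (mod 31), so λ ≡ 16.
  x = λ² - 28 - 19 = 256 - 47 ≡ 23; y = λ·(28 - 23) - 27 ≡ 22. → (23, 22)
6Q: (23, 22) + (19, 7). λ = (7 - 22)/(19 - 23) ≡ 16/27 mod 31. 27⁻¹ ≡ 23 (mod 31), so λ ≡ 27.
  x = λ² - 23 - 19 = 729 - 42 ≡ 5; y = λ·(23 - 5) - 22 ≡ 30. → (5, 30)

(5, 30)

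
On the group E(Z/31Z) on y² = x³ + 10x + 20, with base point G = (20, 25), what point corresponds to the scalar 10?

Repeated addition: build up to 10G.
2G: tangent at (20, 25): λ = (3·20² + 10)/(2·25) ≡ 1/19. 19⁻¹ ≡ 18 (mod 31), so λ ≡ 1·18 ≡ 18.
  x = λ² - 20 - 20 = 324 - 40 ≡ 5; y = λ·(20 - 5) - 25 ≡ 28. → (5, 28)
3G: (5, 28) + (20, 25). λ = (25 - 28)/(20 - 5) ≡ 28/15 mod 31. 15⁻¹ ≡ 29 (mod 31), so λ ≡ 6.
  x = λ² - 5 - 20 = 36 - 25 ≡ 11; y = λ·(5 - 11) - 28 ≡ 29. → (11, 29)
4G: (11, 29) + (20, 25). λ = (25 - 29)/(20 - 11) ≡ 27/9 mod 31. 9⁻¹ ≡ 7 (mod 31), so λ ≡ 3.
  x = λ² - 11 - 20 = 9 - 31 ≡ 9; y = λ·(11 - 9) - 29 ≡ 8. → (9, 8)
5G: (9, 8) + (20, 25). λ = (25 - 8)/(20 - 9) ≡ 17/11 mod 31. 11⁻¹ ≡ 17 (mod 31) since 11·17 = 187 ≡ 1, so λ ≡ 10.
  x = λ² - 9 - 20 = 100 - 29 ≡ 9; y = λ·(9 - 9) - 8 ≡ 23. → (9, 23)
6G: (9, 23) + (20, 25). λ = (25 - 23)/(20 - 9) ≡ 2/11 mod 31. 11⁻¹ ≡ 17 (mod 31), so λ ≡ 3.
  x = λ² - 9 - 20 = 9 - 29 ≡ 11; y = λ·(9 - 11) - 23 ≡ 2. → (11, 2)
7G: (11, 2) + (20, 25). λ = (25 - 2)/(20 - 11) ≡ 23/9 mod 31. 9⁻¹ ≡ 7 (mod 31), so λ ≡ 6.
  x = λ² - 11 - 20 = 36 - 31 ≡ 5; y = λ·(11 - 5) - 2 ≡ 3. → (5, 3)
8G: (5, 3) + (20, 25). λ = (25 - 3)/(20 - 5) ≡ 22/15 mod 31. 15⁻¹ ≡ 29 (mod 31), so λ ≡ 18.
  x = λ² - 5 - 20 = 324 - 25 ≡ 20; y = λ·(5 - 20) - 3 ≡ 6. → (20, 6)
9G: (20, 6) + (20, 25): same x and y₁ ≡ -y₂, so the sum is O.
10G: O + (20, 25) = (20, 25) (identity).

(20, 25)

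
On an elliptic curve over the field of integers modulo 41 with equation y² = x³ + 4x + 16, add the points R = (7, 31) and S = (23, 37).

(7, 31) + (23, 37). λ = (37 - 31)/(23 - 7) ≡ 6/16 mod 41. 16⁻¹ ≡ 18 (mod 41) since 16·18 = 288 ≡ 1, so λ ≡ 26.
  x = λ² - 7 - 23 = 676 - 30 ≡ 31; y = λ·(7 - 31) - 31 ≡ 1. → (31, 1)

(31, 1)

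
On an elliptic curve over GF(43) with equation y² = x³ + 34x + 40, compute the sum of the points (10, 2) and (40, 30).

(4, 38)

(10, 2) + (40, 30). λ = (30 - 2)/(40 - 10) ≡ 28/30 mod 43. 30⁻¹ ≡ 33 (mod 43) since 30·33 = 990 ≡ 1, so λ ≡ 21.
  x = λ² - 10 - 40 = 441 - 50 ≡ 4; y = λ·(10 - 4) - 2 ≡ 38. → (4, 38)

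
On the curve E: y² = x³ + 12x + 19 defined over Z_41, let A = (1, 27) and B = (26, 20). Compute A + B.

(23, 30)

(1, 27) + (26, 20). λ = (20 - 27)/(26 - 1) ≡ 34/25 mod 41. 25⁻¹ ≡ 23 (mod 41) since 25·23 = 575 ≡ 1, so λ ≡ 3.
  x = λ² - 1 - 26 = 9 - 27 ≡ 23; y = λ·(1 - 23) - 27 ≡ 30. → (23, 30)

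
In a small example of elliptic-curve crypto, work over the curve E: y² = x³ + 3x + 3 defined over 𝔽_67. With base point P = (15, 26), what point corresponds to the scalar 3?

Repeated addition: build up to 3P.
2P: tangent at (15, 26): λ = (3·15² + 3)/(2·26) ≡ 8/52. 52⁻¹ ≡ 58 (mod 67), so λ ≡ 8·58 ≡ 62.
  x = λ² - 15 - 15 = 3844 - 30 ≡ 62; y = λ·(15 - 62) - 26 ≡ 8. → (62, 8)
3P: (62, 8) + (15, 26). λ = (26 - 8)/(15 - 62) ≡ 18/20 mod 67. 20⁻¹ ≡ 57 (mod 67) since 20·57 = 1140 ≡ 1, so λ ≡ 21.
  x = λ² - 62 - 15 = 441 - 77 ≡ 29; y = λ·(62 - 29) - 8 ≡ 15. → (29, 15)

(29, 15)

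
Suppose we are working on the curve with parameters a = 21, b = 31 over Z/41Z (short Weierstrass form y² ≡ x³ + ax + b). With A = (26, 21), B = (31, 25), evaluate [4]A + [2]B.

(38, 33)

First 4A:
Double-and-add on 4 = (100)₂. Start with A = (26, 21) for the leading 1-bit.
double: tangent at (26, 21): λ = (3·26² + 21)/(2·21) ≡ 40/1. 1⁻¹ ≡ 1 (mod 41) since 1·1 = 1 ≡ 1, so λ ≡ 40·1 ≡ 40.
  x = λ² - 26 - 26 = 1600 - 52 ≡ 31; y = λ·(26 - 31) - 21 ≡ 25. → (31, 25)
double: tangent at (31, 25): λ = (3·31² + 21)/(2·25) ≡ 34/9. 9⁻¹ ≡ 32 (mod 41), so λ ≡ 34·32 ≡ 22.
  x = λ² - 31 - 31 = 484 - 62 ≡ 12; y = λ·(31 - 12) - 25 ≡ 24. → (12, 24)
4A = (12, 24).
Next 2B:
Repeated addition: build up to 2B.
2B: tangent at (31, 25): λ = (3·31² + 21)/(2·25) ≡ 34/9. 9⁻¹ ≡ 32 (mod 41), so λ ≡ 34·32 ≡ 22.
  x = λ² - 31 - 31 = 484 - 62 ≡ 12; y = λ·(31 - 12) - 25 ≡ 24. → (12, 24)
2B = (12, 24).
Finally 4A + 2B:
tangent at (12, 24): λ = (3·12² + 21)/(2·24) ≡ 2/7. 7⁻¹ ≡ 6 (mod 41) since 7·6 = 42 ≡ 1, so λ ≡ 2·6 ≡ 12.
  x = λ² - 12 - 12 = 144 - 24 ≡ 38; y = λ·(12 - 38) - 24 ≡ 33. → (38, 33)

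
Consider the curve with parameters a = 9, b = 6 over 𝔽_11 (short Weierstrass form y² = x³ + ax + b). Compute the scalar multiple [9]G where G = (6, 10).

Double-and-add on 9 = (1001)₂. Start with G = (6, 10) for the leading 1-bit.
double: tangent at (6, 10): λ = (3·6² + 9)/(2·10) ≡ 7/9. 9⁻¹ ≡ 5 (mod 11) since 9·5 = 45 ≡ 1, so λ ≡ 7·5 ≡ 2.
  x = λ² - 6 - 6 = 4 - 12 ≡ 3; y = λ·(6 - 3) - 10 ≡ 7. → (3, 7)
double: tangent at (3, 7): λ = (3·3² + 9)/(2·7) ≡ 3/3. 3⁻¹ ≡ 4 (mod 11) since 3·4 = 12 ≡ 1, so λ ≡ 3·4 ≡ 1.
  x = λ² - 3 - 3 = 1 - 6 ≡ 6; y = λ·(3 - 6) - 7 ≡ 1. → (6, 1)
double: tangent at (6, 1): λ = (3·6² + 9)/(2·1) ≡ 7/2. 2⁻¹ ≡ 6 (mod 11), so λ ≡ 7·6 ≡ 9.
  x = λ² - 6 - 6 = 81 - 12 ≡ 3; y = λ·(6 - 3) - 1 ≡ 4. → (3, 4)
add G: (3, 4) + (6, 10). λ = (10 - 4)/(6 - 3) ≡ 6/3 mod 11. 3⁻¹ ≡ 4 (mod 11), so λ ≡ 2.
  x = λ² - 3 - 6 = 4 - 9 ≡ 6; y = λ·(3 - 6) - 4 ≡ 1. → (6, 1)

(6, 1)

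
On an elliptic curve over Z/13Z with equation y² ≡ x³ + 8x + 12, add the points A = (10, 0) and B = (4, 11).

(2, 7)

(10, 0) + (4, 11). λ = (11 - 0)/(4 - 10) ≡ 11/7 mod 13. 7⁻¹ ≡ 2 (mod 13) since 7·2 = 14 ≡ 1, so λ ≡ 9.
  x = λ² - 10 - 4 = 81 - 14 ≡ 2; y = λ·(10 - 2) - 0 ≡ 7. → (2, 7)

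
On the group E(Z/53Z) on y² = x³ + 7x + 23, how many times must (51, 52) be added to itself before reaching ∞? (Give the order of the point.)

2P: tangent at (51, 52): λ = (3·51² + 7)/(2·52) ≡ 19/51. 51⁻¹ ≡ 26 (mod 53) since 51·26 = 1326 ≡ 1, so λ ≡ 19·26 ≡ 17.
  x = λ² - 51 - 51 = 289 - 102 ≡ 28; y = λ·(51 - 28) - 52 ≡ 21. → (28, 21)
3P: (28, 21) + (51, 52). λ = (52 - 21)/(51 - 28) ≡ 31/23 mod 53. 23⁻¹ ≡ 30 (mod 53), so λ ≡ 29.
  x = λ² - 28 - 51 = 841 - 79 ≡ 20; y = λ·(28 - 20) - 21 ≡ 52. → (20, 52)
4P: (20, 52) + (51, 52). λ = (52 - 52)/(51 - 20) ≡ 0/31 mod 53. 31⁻¹ ≡ 12 (mod 53), so λ ≡ 0.
  x = λ² - 20 - 51 = 0 - 71 ≡ 35; y = λ·(20 - 35) - 52 ≡ 1. → (35, 1)
5P: (35, 1) + (51, 52). λ = (52 - 1)/(51 - 35) ≡ 51/16 mod 53. 16⁻¹ ≡ 10 (mod 53), so λ ≡ 33.
  x = λ² - 35 - 51 = 1089 - 86 ≡ 49; y = λ·(35 - 49) - 1 ≡ 14. → (49, 14)
6P: (49, 14) + (51, 52). λ = (52 - 14)/(51 - 49) ≡ 38/2 mod 53. 2⁻¹ ≡ 27 (mod 53) since 2·27 = 54 ≡ 1, so λ ≡ 19.
  x = λ² - 49 - 51 = 361 - 100 ≡ 49; y = λ·(49 - 49) - 14 ≡ 39. → (49, 39)
7P: (49, 39) + (51, 52). λ = (52 - 39)/(51 - 49) ≡ 13/2 mod 53. 2⁻¹ ≡ 27 (mod 53) since 2·27 = 54 ≡ 1, so λ ≡ 33.
  x = λ² - 49 - 51 = 1089 - 100 ≡ 35; y = λ·(49 - 35) - 39 ≡ 52. → (35, 52)
8P: (35, 52) + (51, 52). λ = (52 - 52)/(51 - 35) ≡ 0/16 mod 53. 16⁻¹ ≡ 10 (mod 53), so λ ≡ 0.
  x = λ² - 35 - 51 = 0 - 86 ≡ 20; y = λ·(35 - 20) - 52 ≡ 1. → (20, 1)
9P: (20, 1) + (51, 52). λ = (52 - 1)/(51 - 20) ≡ 51/31 mod 53. 31⁻¹ ≡ 12 (mod 53), so λ ≡ 29.
  x = λ² - 20 - 51 = 841 - 71 ≡ 28; y = λ·(20 - 28) - 1 ≡ 32. → (28, 32)
10P: (28, 32) + (51, 52). λ = (52 - 32)/(51 - 28) ≡ 20/23 mod 53. 23⁻¹ ≡ 30 (mod 53) since 23·30 = 690 ≡ 1, so λ ≡ 17.
  x = λ² - 28 - 51 = 289 - 79 ≡ 51; y = λ·(28 - 51) - 32 ≡ 1. → (51, 1)
11P: (51, 1) + (51, 52): same x and y₁ ≡ -y₂, so the sum is ∞.
11P = ∞, so the order is 11.

11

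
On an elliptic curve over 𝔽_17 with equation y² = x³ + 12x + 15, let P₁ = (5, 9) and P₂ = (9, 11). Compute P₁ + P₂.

(16, 11)

(5, 9) + (9, 11). λ = (11 - 9)/(9 - 5) ≡ 2/4 mod 17. 4⁻¹ ≡ 13 (mod 17) since 4·13 = 52 ≡ 1, so λ ≡ 9.
  x = λ² - 5 - 9 = 81 - 14 ≡ 16; y = λ·(5 - 16) - 9 ≡ 11. → (16, 11)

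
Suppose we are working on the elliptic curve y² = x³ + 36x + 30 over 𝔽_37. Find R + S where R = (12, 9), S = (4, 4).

(0, 17)

(12, 9) + (4, 4). λ = (4 - 9)/(4 - 12) ≡ 32/29 mod 37. 29⁻¹ ≡ 23 (mod 37), so λ ≡ 33.
  x = λ² - 12 - 4 = 1089 - 16 ≡ 0; y = λ·(12 - 0) - 9 ≡ 17. → (0, 17)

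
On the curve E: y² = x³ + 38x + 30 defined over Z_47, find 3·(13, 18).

Write G = (13, 18).
Repeated addition: build up to 3G.
2G: tangent at (13, 18): λ = (3·13² + 38)/(2·18) ≡ 28/36. 36⁻¹ ≡ 17 (mod 47) since 36·17 = 612 ≡ 1, so λ ≡ 28·17 ≡ 6.
  x = λ² - 13 - 13 = 36 - 26 ≡ 10; y = λ·(13 - 10) - 18 ≡ 0. → (10, 0)
3G: (10, 0) + (13, 18). λ = (18 - 0)/(13 - 10) ≡ 18/3 mod 47. 3⁻¹ ≡ 16 (mod 47), so λ ≡ 6.
  x = λ² - 10 - 13 = 36 - 23 ≡ 13; y = λ·(10 - 13) - 0 ≡ 29. → (13, 29)

(13, 29)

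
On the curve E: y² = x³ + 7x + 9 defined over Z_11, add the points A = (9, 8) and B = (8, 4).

(9, 8) + (8, 4). λ = (4 - 8)/(8 - 9) ≡ 7/10 mod 11. 10⁻¹ ≡ 10 (mod 11) since 10·10 = 100 ≡ 1, so λ ≡ 4.
  x = λ² - 9 - 8 = 16 - 17 ≡ 10; y = λ·(9 - 10) - 8 ≡ 10. → (10, 10)

(10, 10)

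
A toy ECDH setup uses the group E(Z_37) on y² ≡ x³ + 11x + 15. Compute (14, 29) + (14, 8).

The two points share x = 14 and their y-coordinates satisfy 29 + 8 ≡ 0 (mod 37), so they are inverses. Their sum is ∞.

O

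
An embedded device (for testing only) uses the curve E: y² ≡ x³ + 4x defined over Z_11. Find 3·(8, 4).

Write G = (8, 4).
Repeated addition: build up to 3G.
2G: tangent at (8, 4): λ = (3·8² + 4)/(2·4) ≡ 9/8. 8⁻¹ ≡ 7 (mod 11), so λ ≡ 9·7 ≡ 8.
  x = λ² - 8 - 8 = 64 - 16 ≡ 4; y = λ·(8 - 4) - 4 ≡ 6. → (4, 6)
3G: (4, 6) + (8, 4). λ = (4 - 6)/(8 - 4) ≡ 9/4 mod 11. 4⁻¹ ≡ 3 (mod 11) since 4·3 = 12 ≡ 1, so λ ≡ 5.
  x = λ² - 4 - 8 = 25 - 12 ≡ 2; y = λ·(4 - 2) - 6 ≡ 4. → (2, 4)

(2, 4)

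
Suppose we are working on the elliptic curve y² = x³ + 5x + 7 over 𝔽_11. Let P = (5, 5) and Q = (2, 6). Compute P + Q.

(9, 0)

(5, 5) + (2, 6). λ = (6 - 5)/(2 - 5) ≡ 1/8 mod 11. 8⁻¹ ≡ 7 (mod 11), so λ ≡ 7.
  x = λ² - 5 - 2 = 49 - 7 ≡ 9; y = λ·(5 - 9) - 5 ≡ 0. → (9, 0)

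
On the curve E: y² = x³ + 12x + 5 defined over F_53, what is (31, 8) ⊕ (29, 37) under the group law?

(31, 45)

(31, 8) + (29, 37). λ = (37 - 8)/(29 - 31) ≡ 29/51 mod 53. 51⁻¹ ≡ 26 (mod 53), so λ ≡ 12.
  x = λ² - 31 - 29 = 144 - 60 ≡ 31; y = λ·(31 - 31) - 8 ≡ 45. → (31, 45)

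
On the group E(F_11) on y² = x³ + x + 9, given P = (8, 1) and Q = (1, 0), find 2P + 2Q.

First 2P:
Repeated addition: build up to 2P.
2P: tangent at (8, 1): λ = (3·8² + 1)/(2·1) ≡ 6/2. 2⁻¹ ≡ 6 (mod 11), so λ ≡ 6·6 ≡ 3.
  x = λ² - 8 - 8 = 9 - 16 ≡ 4; y = λ·(8 - 4) - 1 ≡ 0. → (4, 0)
2P = (4, 0).
Next 2Q:
Repeated addition: build up to 2Q.
2Q: (1, 0) + (1, 0): same x and y₁ ≡ -y₂, so the sum is ∞.
2Q = ∞.
Finally 2P + 2Q:
(4, 0) + ∞ = (4, 0) (identity).

(4, 0)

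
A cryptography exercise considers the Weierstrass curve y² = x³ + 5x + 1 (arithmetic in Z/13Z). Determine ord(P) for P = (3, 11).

4

2P: tangent at (3, 11): λ = (3·3² + 5)/(2·11) ≡ 6/9. 9⁻¹ ≡ 3 (mod 13), so λ ≡ 6·3 ≡ 5.
  x = λ² - 3 - 3 = 25 - 6 ≡ 6; y = λ·(3 - 6) - 11 ≡ 0. → (6, 0)
3P: (6, 0) + (3, 11). λ = (11 - 0)/(3 - 6) ≡ 11/10 mod 13. 10⁻¹ ≡ 4 (mod 13), so λ ≡ 5.
  x = λ² - 6 - 3 = 25 - 9 ≡ 3; y = λ·(6 - 3) - 0 ≡ 2. → (3, 2)
4P: (3, 2) + (3, 11): same x and y₁ ≡ -y₂, so the sum is O.
4P = O, so the order is 4.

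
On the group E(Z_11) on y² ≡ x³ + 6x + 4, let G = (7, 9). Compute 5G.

Double-and-add on 5 = (101)₂. Start with G = (7, 9) for the leading 1-bit.
double: tangent at (7, 9): λ = (3·7² + 6)/(2·9) ≡ 10/7. 7⁻¹ ≡ 8 (mod 11) since 7·8 = 56 ≡ 1, so λ ≡ 10·8 ≡ 3.
  x = λ² - 7 - 7 = 9 - 14 ≡ 6; y = λ·(7 - 6) - 9 ≡ 5. → (6, 5)
double: tangent at (6, 5): λ = (3·6² + 6)/(2·5) ≡ 4/10. 10⁻¹ ≡ 10 (mod 11), so λ ≡ 4·10 ≡ 7.
  x = λ² - 6 - 6 = 49 - 12 ≡ 4; y = λ·(6 - 4) - 5 ≡ 9. → (4, 9)
add G: (4, 9) + (7, 9). λ = (9 - 9)/(7 - 4) ≡ 0/3 mod 11. 3⁻¹ ≡ 4 (mod 11), so λ ≡ 0.
  x = λ² - 4 - 7 = 0 - 11 ≡ 0; y = λ·(4 - 0) - 9 ≡ 2. → (0, 2)

(0, 2)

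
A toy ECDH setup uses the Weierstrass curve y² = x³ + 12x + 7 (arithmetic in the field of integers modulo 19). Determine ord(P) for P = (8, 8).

5

2P: tangent at (8, 8): λ = (3·8² + 12)/(2·8) ≡ 14/16. 16⁻¹ ≡ 6 (mod 19) since 16·6 = 96 ≡ 1, so λ ≡ 14·6 ≡ 8.
  x = λ² - 8 - 8 = 64 - 16 ≡ 10; y = λ·(8 - 10) - 8 ≡ 14. → (10, 14)
3P: (10, 14) + (8, 8). λ = (8 - 14)/(8 - 10) ≡ 13/17 mod 19. 17⁻¹ ≡ 9 (mod 19), so λ ≡ 3.
  x = λ² - 10 - 8 = 9 - 18 ≡ 10; y = λ·(10 - 10) - 14 ≡ 5. → (10, 5)
4P: (10, 5) + (8, 8). λ = (8 - 5)/(8 - 10) ≡ 3/17 mod 19. 17⁻¹ ≡ 9 (mod 19) since 17·9 = 153 ≡ 1, so λ ≡ 8.
  x = λ² - 10 - 8 = 64 - 18 ≡ 8; y = λ·(10 - 8) - 5 ≡ 11. → (8, 11)
5P: (8, 11) + (8, 8): same x and y₁ ≡ -y₂, so the sum is the point at infinity.
5P = the point at infinity, so the order is 5.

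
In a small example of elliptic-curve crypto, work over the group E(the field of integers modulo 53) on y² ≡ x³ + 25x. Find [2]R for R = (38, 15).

(15, 27)

tangent at (38, 15): λ = (3·38² + 25)/(2·15) ≡ 11/30. 30⁻¹ ≡ 23 (mod 53) since 30·23 = 690 ≡ 1, so λ ≡ 11·23 ≡ 41.
  x = λ² - 38 - 38 = 1681 - 76 ≡ 15; y = λ·(38 - 15) - 15 ≡ 27. → (15, 27)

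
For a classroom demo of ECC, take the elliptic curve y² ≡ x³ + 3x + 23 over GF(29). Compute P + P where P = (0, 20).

tangent at (0, 20): λ = (3·0² + 3)/(2·20) ≡ 3/11. 11⁻¹ ≡ 8 (mod 29), so λ ≡ 3·8 ≡ 24.
  x = λ² - 0 - 0 = 576 - 0 ≡ 25; y = λ·(0 - 25) - 20 ≡ 18. → (25, 18)

(25, 18)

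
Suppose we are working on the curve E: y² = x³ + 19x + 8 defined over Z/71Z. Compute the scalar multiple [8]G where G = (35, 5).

Repeated addition: build up to 8G.
2G: tangent at (35, 5): λ = (3·35² + 19)/(2·5) ≡ 2/10. 10⁻¹ ≡ 64 (mod 71), so λ ≡ 2·64 ≡ 57.
  x = λ² - 35 - 35 = 3249 - 70 ≡ 55; y = λ·(35 - 55) - 5 ≡ 62. → (55, 62)
3G: (55, 62) + (35, 5). λ = (5 - 62)/(35 - 55) ≡ 14/51 mod 71. 51⁻¹ ≡ 39 (mod 71), so λ ≡ 49.
  x = λ² - 55 - 35 = 2401 - 90 ≡ 39; y = λ·(55 - 39) - 62 ≡ 12. → (39, 12)
4G: (39, 12) + (35, 5). λ = (5 - 12)/(35 - 39) ≡ 64/67 mod 71. 67⁻¹ ≡ 53 (mod 71), so λ ≡ 55.
  x = λ² - 39 - 35 = 3025 - 74 ≡ 40; y = λ·(39 - 40) - 12 ≡ 4. → (40, 4)
5G: (40, 4) + (35, 5). λ = (5 - 4)/(35 - 40) ≡ 1/66 mod 71. 66⁻¹ ≡ 14 (mod 71), so λ ≡ 14.
  x = λ² - 40 - 35 = 196 - 75 ≡ 50; y = λ·(40 - 50) - 4 ≡ 69. → (50, 69)
6G: (50, 69) + (35, 5). λ = (5 - 69)/(35 - 50) ≡ 7/56 mod 71. 56⁻¹ ≡ 52 (mod 71), so λ ≡ 9.
  x = λ² - 50 - 35 = 81 - 85 ≡ 67; y = λ·(50 - 67) - 69 ≡ 62. → (67, 62)
7G: (67, 62) + (35, 5). λ = (5 - 62)/(35 - 67) ≡ 14/39 mod 71. 39⁻¹ ≡ 51 (mod 71), so λ ≡ 4.
  x = λ² - 67 - 35 = 16 - 102 ≡ 56; y = λ·(67 - 56) - 62 ≡ 53. → (56, 53)
8G: (56, 53) + (35, 5). λ = (5 - 53)/(35 - 56) ≡ 23/50 mod 71. 50⁻¹ ≡ 27 (mod 71) since 50·27 = 1350 ≡ 1, so λ ≡ 53.
  x = λ² - 56 - 35 = 2809 - 91 ≡ 20; y = λ·(56 - 20) - 53 ≡ 9. → (20, 9)

(20, 9)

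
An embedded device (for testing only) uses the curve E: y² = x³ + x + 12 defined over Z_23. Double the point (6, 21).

(19, 17)

tangent at (6, 21): λ = (3·6² + 1)/(2·21) ≡ 17/19. 19⁻¹ ≡ 17 (mod 23) since 19·17 = 323 ≡ 1, so λ ≡ 17·17 ≡ 13.
  x = λ² - 6 - 6 = 169 - 12 ≡ 19; y = λ·(6 - 19) - 21 ≡ 17. → (19, 17)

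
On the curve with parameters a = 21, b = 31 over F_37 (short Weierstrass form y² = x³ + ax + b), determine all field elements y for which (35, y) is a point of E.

none

x³ + 21x + 31 = 43641 ≡ 18 (mod 37).
18 is a non-residue mod 37; no y exists.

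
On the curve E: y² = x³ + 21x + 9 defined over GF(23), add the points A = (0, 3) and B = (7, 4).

(1, 10)

(0, 3) + (7, 4). λ = (4 - 3)/(7 - 0) ≡ 1/7 mod 23. 7⁻¹ ≡ 10 (mod 23) since 7·10 = 70 ≡ 1, so λ ≡ 10.
  x = λ² - 0 - 7 = 100 - 7 ≡ 1; y = λ·(0 - 1) - 3 ≡ 10. → (1, 10)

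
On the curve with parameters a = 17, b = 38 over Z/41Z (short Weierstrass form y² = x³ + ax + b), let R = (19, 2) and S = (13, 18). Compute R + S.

(19, 2) + (13, 18). λ = (18 - 2)/(13 - 19) ≡ 16/35 mod 41. 35⁻¹ ≡ 34 (mod 41), so λ ≡ 11.
  x = λ² - 19 - 13 = 121 - 32 ≡ 7; y = λ·(19 - 7) - 2 ≡ 7. → (7, 7)

(7, 7)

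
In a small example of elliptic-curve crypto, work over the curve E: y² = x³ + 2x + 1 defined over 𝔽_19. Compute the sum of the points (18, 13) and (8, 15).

(18, 13) + (8, 15). λ = (15 - 13)/(8 - 18) ≡ 2/9 mod 19. 9⁻¹ ≡ 17 (mod 19), so λ ≡ 15.
  x = λ² - 18 - 8 = 225 - 26 ≡ 9; y = λ·(18 - 9) - 13 ≡ 8. → (9, 8)

(9, 8)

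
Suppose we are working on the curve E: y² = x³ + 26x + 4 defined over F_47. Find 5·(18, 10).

Write Q = (18, 10).
Double-and-add on 5 = (101)₂. Start with Q = (18, 10) for the leading 1-bit.
double: tangent at (18, 10): λ = (3·18² + 26)/(2·10) ≡ 11/20. 20⁻¹ ≡ 40 (mod 47), so λ ≡ 11·40 ≡ 17.
  x = λ² - 18 - 18 = 289 - 36 ≡ 18; y = λ·(18 - 18) - 10 ≡ 37. → (18, 37)
double: tangent at (18, 37): λ = (3·18² + 26)/(2·37) ≡ 11/27. 27⁻¹ ≡ 7 (mod 47), so λ ≡ 11·7 ≡ 30.
  x = λ² - 18 - 18 = 900 - 36 ≡ 18; y = λ·(18 - 18) - 37 ≡ 10. → (18, 10)
add Q: tangent at (18, 10): λ = (3·18² + 26)/(2·10) ≡ 11/20. 20⁻¹ ≡ 40 (mod 47), so λ ≡ 11·40 ≡ 17.
  x = λ² - 18 - 18 = 289 - 36 ≡ 18; y = λ·(18 - 18) - 10 ≡ 37. → (18, 37)

(18, 37)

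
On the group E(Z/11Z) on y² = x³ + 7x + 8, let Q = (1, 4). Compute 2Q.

(3, 10)

tangent at (1, 4): λ = (3·1² + 7)/(2·4) ≡ 10/8. 8⁻¹ ≡ 7 (mod 11) since 8·7 = 56 ≡ 1, so λ ≡ 10·7 ≡ 4.
  x = λ² - 1 - 1 = 16 - 2 ≡ 3; y = λ·(1 - 3) - 4 ≡ 10. → (3, 10)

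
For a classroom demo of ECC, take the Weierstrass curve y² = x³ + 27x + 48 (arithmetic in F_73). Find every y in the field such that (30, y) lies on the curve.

none

x³ + 27x + 48 = 27858 ≡ 45 (mod 73).
45 is a non-residue mod 73; no y exists.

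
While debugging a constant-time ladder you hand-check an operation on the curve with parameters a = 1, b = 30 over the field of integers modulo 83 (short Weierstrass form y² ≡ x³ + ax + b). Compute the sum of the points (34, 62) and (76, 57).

(73, 79)

(34, 62) + (76, 57). λ = (57 - 62)/(76 - 34) ≡ 78/42 mod 83. 42⁻¹ ≡ 2 (mod 83), so λ ≡ 73.
  x = λ² - 34 - 76 = 5329 - 110 ≡ 73; y = λ·(34 - 73) - 62 ≡ 79. → (73, 79)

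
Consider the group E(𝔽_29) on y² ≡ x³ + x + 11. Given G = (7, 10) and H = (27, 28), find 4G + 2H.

(28, 3)

First 4G:
Double-and-add on 4 = (100)₂. Start with G = (7, 10) for the leading 1-bit.
double: tangent at (7, 10): λ = (3·7² + 1)/(2·10) ≡ 3/20. 20⁻¹ ≡ 16 (mod 29) since 20·16 = 320 ≡ 1, so λ ≡ 3·16 ≡ 19.
  x = λ² - 7 - 7 = 361 - 14 ≡ 28; y = λ·(7 - 28) - 10 ≡ 26. → (28, 26)
double: tangent at (28, 26): λ = (3·28² + 1)/(2·26) ≡ 4/23. 23⁻¹ ≡ 24 (mod 29) since 23·24 = 552 ≡ 1, so λ ≡ 4·24 ≡ 9.
  x = λ² - 28 - 28 = 81 - 56 ≡ 25; y = λ·(28 - 25) - 26 ≡ 1. → (25, 1)
4G = (25, 1).
Next 2H:
Repeated addition: build up to 2H.
2H: tangent at (27, 28): λ = (3·27² + 1)/(2·28) ≡ 13/27. 27⁻¹ ≡ 14 (mod 29), so λ ≡ 13·14 ≡ 8.
  x = λ² - 27 - 27 = 64 - 54 ≡ 10; y = λ·(27 - 10) - 28 ≡ 21. → (10, 21)
2H = (10, 21).
Finally 4G + 2H:
(25, 1) + (10, 21). λ = (21 - 1)/(10 - 25) ≡ 20/14 mod 29. 14⁻¹ ≡ 27 (mod 29), so λ ≡ 18.
  x = λ² - 25 - 10 = 324 - 35 ≡ 28; y = λ·(25 - 28) - 1 ≡ 3. → (28, 3)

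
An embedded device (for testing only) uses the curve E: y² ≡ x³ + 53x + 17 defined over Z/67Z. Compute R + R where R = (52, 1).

tangent at (52, 1): λ = (3·52² + 53)/(2·1) ≡ 58/2. 2⁻¹ ≡ 34 (mod 67), so λ ≡ 58·34 ≡ 29.
  x = λ² - 52 - 52 = 841 - 104 ≡ 0; y = λ·(52 - 0) - 1 ≡ 33. → (0, 33)

(0, 33)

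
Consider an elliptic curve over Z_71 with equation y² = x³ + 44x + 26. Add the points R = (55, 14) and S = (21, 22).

(55, 57)

(55, 14) + (21, 22). λ = (22 - 14)/(21 - 55) ≡ 8/37 mod 71. 37⁻¹ ≡ 48 (mod 71) since 37·48 = 1776 ≡ 1, so λ ≡ 29.
  x = λ² - 55 - 21 = 841 - 76 ≡ 55; y = λ·(55 - 55) - 14 ≡ 57. → (55, 57)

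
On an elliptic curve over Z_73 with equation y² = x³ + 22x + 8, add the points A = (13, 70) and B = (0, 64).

(33, 5)

(13, 70) + (0, 64). λ = (64 - 70)/(0 - 13) ≡ 67/60 mod 73. 60⁻¹ ≡ 28 (mod 73) since 60·28 = 1680 ≡ 1, so λ ≡ 51.
  x = λ² - 13 - 0 = 2601 - 13 ≡ 33; y = λ·(13 - 33) - 70 ≡ 5. → (33, 5)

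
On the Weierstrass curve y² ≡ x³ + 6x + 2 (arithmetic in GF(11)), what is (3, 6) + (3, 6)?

tangent at (3, 6): λ = (3·3² + 6)/(2·6) ≡ 0/1. 1⁻¹ ≡ 1 (mod 11) since 1·1 = 1 ≡ 1, so λ ≡ 0·1 ≡ 0.
  x = λ² - 3 - 3 = 0 - 6 ≡ 5; y = λ·(3 - 5) - 6 ≡ 5. → (5, 5)

(5, 5)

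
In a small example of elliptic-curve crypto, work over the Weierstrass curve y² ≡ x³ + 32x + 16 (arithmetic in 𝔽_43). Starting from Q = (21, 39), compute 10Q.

Repeated addition: build up to 10Q.
2Q: tangent at (21, 39): λ = (3·21² + 32)/(2·39) ≡ 22/35. 35⁻¹ ≡ 16 (mod 43) since 35·16 = 560 ≡ 1, so λ ≡ 22·16 ≡ 8.
  x = λ² - 21 - 21 = 64 - 42 ≡ 22; y = λ·(21 - 22) - 39 ≡ 39. → (22, 39)
3Q: (22, 39) + (21, 39). λ = (39 - 39)/(21 - 22) ≡ 0/42 mod 43. 42⁻¹ ≡ 42 (mod 43) since 42·42 = 1764 ≡ 1, so λ ≡ 0.
  x = λ² - 22 - 21 = 0 - 43 ≡ 0; y = λ·(22 - 0) - 39 ≡ 4. → (0, 4)
4Q: (0, 4) + (21, 39). λ = (39 - 4)/(21 - 0) ≡ 35/21 mod 43. 21⁻¹ ≡ 41 (mod 43), so λ ≡ 16.
  x = λ² - 0 - 21 = 256 - 21 ≡ 20; y = λ·(0 - 20) - 4 ≡ 20. → (20, 20)
5Q: (20, 20) + (21, 39). λ = (39 - 20)/(21 - 20) ≡ 19/1 mod 43. 1⁻¹ ≡ 1 (mod 43) since 1·1 = 1 ≡ 1, so λ ≡ 19.
  x = λ² - 20 - 21 = 361 - 41 ≡ 19; y = λ·(20 - 19) - 20 ≡ 42. → (19, 42)
6Q: (19, 42) + (21, 39). λ = (39 - 42)/(21 - 19) ≡ 40/2 mod 43. 2⁻¹ ≡ 22 (mod 43), so λ ≡ 20.
  x = λ² - 19 - 21 = 400 - 40 ≡ 16; y = λ·(19 - 16) - 42 ≡ 18. → (16, 18)
7Q: (16, 18) + (21, 39). λ = (39 - 18)/(21 - 16) ≡ 21/5 mod 43. 5⁻¹ ≡ 26 (mod 43), so λ ≡ 30.
  x = λ² - 16 - 21 = 900 - 37 ≡ 3; y = λ·(16 - 3) - 18 ≡ 28. → (3, 28)
8Q: (3, 28) + (21, 39). λ = (39 - 28)/(21 - 3) ≡ 11/18 mod 43. 18⁻¹ ≡ 12 (mod 43), so λ ≡ 3.
  x = λ² - 3 - 21 = 9 - 24 ≡ 28; y = λ·(3 - 28) - 28 ≡ 26. → (28, 26)
9Q: (28, 26) + (21, 39). λ = (39 - 26)/(21 - 28) ≡ 13/36 mod 43. 36⁻¹ ≡ 6 (mod 43) since 36·6 = 216 ≡ 1, so λ ≡ 35.
  x = λ² - 28 - 21 = 1225 - 49 ≡ 15; y = λ·(28 - 15) - 26 ≡ 42. → (15, 42)
10Q: (15, 42) + (21, 39). λ = (39 - 42)/(21 - 15) ≡ 40/6 mod 43. 6⁻¹ ≡ 36 (mod 43) since 6·36 = 216 ≡ 1, so λ ≡ 21.
  x = λ² - 15 - 21 = 441 - 36 ≡ 18; y = λ·(15 - 18) - 42 ≡ 24. → (18, 24)

(18, 24)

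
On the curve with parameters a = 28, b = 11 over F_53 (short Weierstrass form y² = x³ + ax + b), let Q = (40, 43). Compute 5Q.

Repeated addition: build up to 5Q.
2Q: tangent at (40, 43): λ = (3·40² + 28)/(2·43) ≡ 5/33. 33⁻¹ ≡ 45 (mod 53), so λ ≡ 5·45 ≡ 13.
  x = λ² - 40 - 40 = 169 - 80 ≡ 36; y = λ·(40 - 36) - 43 ≡ 9. → (36, 9)
3Q: (36, 9) + (40, 43). λ = (43 - 9)/(40 - 36) ≡ 34/4 mod 53. 4⁻¹ ≡ 40 (mod 53), so λ ≡ 35.
  x = λ² - 36 - 40 = 1225 - 76 ≡ 36; y = λ·(36 - 36) - 9 ≡ 44. → (36, 44)
4Q: (36, 44) + (40, 43). λ = (43 - 44)/(40 - 36) ≡ 52/4 mod 53. 4⁻¹ ≡ 40 (mod 53), so λ ≡ 13.
  x = λ² - 36 - 40 = 169 - 76 ≡ 40; y = λ·(36 - 40) - 44 ≡ 10. → (40, 10)
5Q: (40, 10) + (40, 43): same x and y₁ ≡ -y₂, so the sum is ∞.

O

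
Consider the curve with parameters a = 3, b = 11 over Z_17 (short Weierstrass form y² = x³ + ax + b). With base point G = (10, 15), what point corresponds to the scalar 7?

O

Double-and-add on 7 = (111)₂. Start with G = (10, 15) for the leading 1-bit.
double: tangent at (10, 15): λ = (3·10² + 3)/(2·15) ≡ 14/13. 13⁻¹ ≡ 4 (mod 17), so λ ≡ 14·4 ≡ 5.
  x = λ² - 10 - 10 = 25 - 20 ≡ 5; y = λ·(10 - 5) - 15 ≡ 10. → (5, 10)
add G: (5, 10) + (10, 15). λ = (15 - 10)/(10 - 5) ≡ 5/5 mod 17. 5⁻¹ ≡ 7 (mod 17), so λ ≡ 1.
  x = λ² - 5 - 10 = 1 - 15 ≡ 3; y = λ·(5 - 3) - 10 ≡ 9. → (3, 9)
double: tangent at (3, 9): λ = (3·3² + 3)/(2·9) ≡ 13/1. 1⁻¹ ≡ 1 (mod 17) since 1·1 = 1 ≡ 1, so λ ≡ 13·1 ≡ 13.
  x = λ² - 3 - 3 = 169 - 6 ≡ 10; y = λ·(3 - 10) - 9 ≡ 2. → (10, 2)
add G: (10, 2) + (10, 15): same x and y₁ ≡ -y₂, so the sum is ∞.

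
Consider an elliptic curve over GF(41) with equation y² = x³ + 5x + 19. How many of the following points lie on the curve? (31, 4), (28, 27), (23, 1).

(31, 4): 4² ≡ 16, rhs ≡ 35 → off.
(28, 27): 27² ≡ 32, rhs ≡ 12 → off.
(23, 1): 1² ≡ 1, rhs ≡ 1 → on.

1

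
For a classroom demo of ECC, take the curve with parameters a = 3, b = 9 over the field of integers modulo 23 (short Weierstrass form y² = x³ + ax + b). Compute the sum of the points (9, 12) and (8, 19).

(9, 12) + (8, 19). λ = (19 - 12)/(8 - 9) ≡ 7/22 mod 23. 22⁻¹ ≡ 22 (mod 23), so λ ≡ 16.
  x = λ² - 9 - 8 = 256 - 17 ≡ 9; y = λ·(9 - 9) - 12 ≡ 11. → (9, 11)

(9, 11)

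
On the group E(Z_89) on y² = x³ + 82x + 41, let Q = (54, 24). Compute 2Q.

(25, 19)

tangent at (54, 24): λ = (3·54² + 82)/(2·24) ≡ 19/48. 48⁻¹ ≡ 13 (mod 89), so λ ≡ 19·13 ≡ 69.
  x = λ² - 54 - 54 = 4761 - 108 ≡ 25; y = λ·(54 - 25) - 24 ≡ 19. → (25, 19)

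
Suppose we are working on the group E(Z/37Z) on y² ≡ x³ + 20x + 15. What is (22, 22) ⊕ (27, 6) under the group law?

(16, 18)

(22, 22) + (27, 6). λ = (6 - 22)/(27 - 22) ≡ 21/5 mod 37. 5⁻¹ ≡ 15 (mod 37) since 5·15 = 75 ≡ 1, so λ ≡ 19.
  x = λ² - 22 - 27 = 361 - 49 ≡ 16; y = λ·(22 - 16) - 22 ≡ 18. → (16, 18)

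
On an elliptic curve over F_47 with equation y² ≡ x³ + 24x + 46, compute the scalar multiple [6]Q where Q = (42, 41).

Repeated addition: build up to 6Q.
2Q: tangent at (42, 41): λ = (3·42² + 24)/(2·41) ≡ 5/35. 35⁻¹ ≡ 43 (mod 47), so λ ≡ 5·43 ≡ 27.
  x = λ² - 42 - 42 = 729 - 84 ≡ 34; y = λ·(42 - 34) - 41 ≡ 34. → (34, 34)
3Q: (34, 34) + (42, 41). λ = (41 - 34)/(42 - 34) ≡ 7/8 mod 47. 8⁻¹ ≡ 6 (mod 47) since 8·6 = 48 ≡ 1, so λ ≡ 42.
  x = λ² - 34 - 42 = 1764 - 76 ≡ 43; y = λ·(34 - 43) - 34 ≡ 11. → (43, 11)
4Q: (43, 11) + (42, 41). λ = (41 - 11)/(42 - 43) ≡ 30/46 mod 47. 46⁻¹ ≡ 46 (mod 47) since 46·46 = 2116 ≡ 1, so λ ≡ 17.
  x = λ² - 43 - 42 = 289 - 85 ≡ 16; y = λ·(43 - 16) - 11 ≡ 25. → (16, 25)
5Q: (16, 25) + (42, 41). λ = (41 - 25)/(42 - 16) ≡ 16/26 mod 47. 26⁻¹ ≡ 38 (mod 47), so λ ≡ 44.
  x = λ² - 16 - 42 = 1936 - 58 ≡ 45; y = λ·(16 - 45) - 25 ≡ 15. → (45, 15)
6Q: (45, 15) + (42, 41). λ = (41 - 15)/(42 - 45) ≡ 26/44 mod 47. 44⁻¹ ≡ 31 (mod 47) since 44·31 = 1364 ≡ 1, so λ ≡ 7.
  x = λ² - 45 - 42 = 49 - 87 ≡ 9; y = λ·(45 - 9) - 15 ≡ 2. → (9, 2)

(9, 2)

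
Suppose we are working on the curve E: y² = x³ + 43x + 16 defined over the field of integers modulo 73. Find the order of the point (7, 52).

4

2P: tangent at (7, 52): λ = (3·7² + 43)/(2·52) ≡ 44/31. 31⁻¹ ≡ 33 (mod 73) since 31·33 = 1023 ≡ 1, so λ ≡ 44·33 ≡ 65.
  x = λ² - 7 - 7 = 4225 - 14 ≡ 50; y = λ·(7 - 50) - 52 ≡ 0. → (50, 0)
3P: (50, 0) + (7, 52). λ = (52 - 0)/(7 - 50) ≡ 52/30 mod 73. 30⁻¹ ≡ 56 (mod 73), so λ ≡ 65.
  x = λ² - 50 - 7 = 4225 - 57 ≡ 7; y = λ·(50 - 7) - 0 ≡ 21. → (7, 21)
4P: (7, 21) + (7, 52): same x and y₁ ≡ -y₂, so the sum is the point at infinity.
4P = the point at infinity, so the order is 4.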